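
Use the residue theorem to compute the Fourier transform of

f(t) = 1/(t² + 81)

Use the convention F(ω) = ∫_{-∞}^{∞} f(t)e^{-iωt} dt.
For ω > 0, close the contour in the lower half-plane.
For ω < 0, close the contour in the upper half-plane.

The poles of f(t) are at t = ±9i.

Let g(z) = f(z)e^{-iωz}; for large |z| the factor e^{-iωz} decays in the lower half-plane when ω > 0 and in the upper half-plane when ω < 0.

Case ω > 0 (lower half-plane, clockwise contour ⇒ F(ω) = -2πi·ΣRes):
  Res_{z = - 9 i} g(z) = \frac{i e^{- 9 \omega}}{18}
  F(ω) = -2πi·ΣRes = \frac{\pi e^{- 9 \omega}}{9}

Case ω < 0 (upper half-plane, counterclockwise contour ⇒ F(ω) = +2πi·ΣRes):
  Res_{z = 9 i} g(z) = - \frac{i e^{9 \omega}}{18}
  F(ω) = 2πi·ΣRes = \frac{\pi e^{9 \omega}}{9}

Both cases combine into a single formula in |ω|:

F(ω) = \frac{\pi e^{- 9 \left|{\omega}\right|}}{9}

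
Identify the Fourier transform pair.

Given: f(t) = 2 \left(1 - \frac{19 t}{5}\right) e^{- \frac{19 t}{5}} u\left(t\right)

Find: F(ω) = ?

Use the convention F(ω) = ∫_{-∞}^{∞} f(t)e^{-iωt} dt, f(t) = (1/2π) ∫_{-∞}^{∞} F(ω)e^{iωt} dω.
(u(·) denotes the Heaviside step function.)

F(ω) = \frac{50 i \omega}{- 25 \omega^{2} + 190 i \omega + 361}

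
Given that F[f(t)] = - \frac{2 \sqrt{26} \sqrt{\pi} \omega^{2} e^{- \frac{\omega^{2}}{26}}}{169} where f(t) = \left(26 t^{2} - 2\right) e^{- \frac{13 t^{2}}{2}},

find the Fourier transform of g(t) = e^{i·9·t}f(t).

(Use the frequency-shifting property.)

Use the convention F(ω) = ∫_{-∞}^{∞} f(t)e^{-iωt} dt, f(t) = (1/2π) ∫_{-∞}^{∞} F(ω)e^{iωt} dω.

F[g](ω) = - \frac{2 \sqrt{26} \sqrt{\pi} \left(\omega - 9\right)^{2} e^{- \frac{\left(\omega - 9\right)^{2}}{26}}}{169}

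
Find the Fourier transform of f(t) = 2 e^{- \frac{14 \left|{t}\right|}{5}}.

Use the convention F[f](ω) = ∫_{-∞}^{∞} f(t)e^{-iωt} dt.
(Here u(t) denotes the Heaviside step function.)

F(ω) = \frac{280}{25 \omega^{2} + 196}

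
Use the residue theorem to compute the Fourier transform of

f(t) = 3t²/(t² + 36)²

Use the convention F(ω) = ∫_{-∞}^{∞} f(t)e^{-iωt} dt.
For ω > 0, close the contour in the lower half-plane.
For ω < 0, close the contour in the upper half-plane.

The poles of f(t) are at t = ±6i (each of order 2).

Let g(z) = f(z)e^{-iωz}; for large |z| the factor e^{-iωz} decays in the lower half-plane when ω > 0 and in the upper half-plane when ω < 0.

Case ω > 0 (lower half-plane, clockwise contour ⇒ F(ω) = -2πi·ΣRes):
  Res_{z = - 6 i} g(z) = \frac{i \left(1 - 6 \omega\right) e^{- 6 \omega}}{8} (pole of order 2)
  F(ω) = -2πi·ΣRes = \frac{\pi \left(1 - 6 \omega\right) e^{- 6 \omega}}{4}

Case ω < 0 (upper half-plane, counterclockwise contour ⇒ F(ω) = +2πi·ΣRes):
  Res_{z = 6 i} g(z) = \frac{i \left(- 6 \omega - 1\right) e^{6 \omega}}{8} (pole of order 2)
  F(ω) = 2πi·ΣRes = \frac{\pi \left(6 \omega + 1\right) e^{6 \omega}}{4}

Both cases combine into a single formula in |ω|:

F(ω) = \frac{\pi \left(1 - 6 \left|{\omega}\right|\right) e^{- 6 \left|{\omega}\right|}}{4}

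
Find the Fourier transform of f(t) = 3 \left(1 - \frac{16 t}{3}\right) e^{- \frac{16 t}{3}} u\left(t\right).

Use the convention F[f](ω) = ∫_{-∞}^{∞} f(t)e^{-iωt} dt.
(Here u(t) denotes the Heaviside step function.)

F(ω) = \frac{27 i \omega}{- 9 \omega^{2} + 96 i \omega + 256}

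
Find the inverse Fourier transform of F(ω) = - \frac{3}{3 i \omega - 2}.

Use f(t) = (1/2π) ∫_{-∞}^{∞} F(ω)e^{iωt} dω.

f(t) = e^{\frac{2 t}{3}} u\left(- t\right)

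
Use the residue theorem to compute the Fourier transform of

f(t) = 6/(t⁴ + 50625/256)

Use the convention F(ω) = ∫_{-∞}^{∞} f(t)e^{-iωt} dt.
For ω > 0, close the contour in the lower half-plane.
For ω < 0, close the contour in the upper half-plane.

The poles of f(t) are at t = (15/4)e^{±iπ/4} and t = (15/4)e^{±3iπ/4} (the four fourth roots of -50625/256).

Let g(z) = f(z)e^{-iωz}; for large |z| the factor e^{-iωz} decays in the lower half-plane when ω > 0 and in the upper half-plane when ω < 0.

Case ω > 0 (lower half-plane, clockwise contour ⇒ F(ω) = -2πi·ΣRes):
  Res_{z = - \frac{15 \sqrt{2}}{8} - \frac{15 \sqrt{2} i}{8}} g(z) = \frac{16 \sqrt{2} \left(1 + i\right) e^{\frac{15 \sqrt{2} \omega \left(-1 + i\right)}{8}}}{1125}
  Res_{z = \frac{15 \sqrt{2}}{8} - \frac{15 \sqrt{2} i}{8}} g(z) = \frac{16 \sqrt{2} \left(-1 + i\right) e^{- \frac{15 \sqrt{2} \omega \left(1 + i\right)}{8}}}{1125}
  F(ω) = -2πi·ΣRes = \frac{32 \sqrt{2} \pi \left(\left(1 - i\right) e^{\frac{15 \sqrt{2} i \omega}{4}} + 1 + i\right) e^{- \frac{15 \sqrt{2} \omega \left(1 + i\right)}{8}}}{1125} = \frac{128 \pi e^{- \frac{15 \sqrt{2} \omega}{8}} \sin{\left(\frac{15 \sqrt{2} \omega}{8} + \frac{\pi}{4} \right)}}{1125}

Case ω < 0 (upper half-plane, counterclockwise contour ⇒ F(ω) = +2πi·ΣRes):
  Res_{z = \frac{15 \sqrt{2}}{8} + \frac{15 \sqrt{2} i}{8}} g(z) = - \frac{16 \sqrt{2} \left(1 + i\right) e^{\frac{15 \sqrt{2} \omega \left(1 - i\right)}{8}}}{1125}
  Res_{z = - \frac{15 \sqrt{2}}{8} + \frac{15 \sqrt{2} i}{8}} g(z) = \frac{16 \sqrt{2} \left(1 - i\right) e^{\frac{15 \sqrt{2} \omega \left(1 + i\right)}{8}}}{1125}
  F(ω) = 2πi·ΣRes = - \frac{32 \sqrt{2} i \pi \left(\left(1 + i\right) e^{\frac{15 \sqrt{2} \omega \left(1 - i\right)}{8}} - \left(1 - i\right) e^{\frac{15 \sqrt{2} \omega \left(1 + i\right)}{8}}\right)}{1125} = \frac{128 \pi e^{\frac{15 \sqrt{2} \omega}{8}} \cos{\left(\frac{15 \sqrt{2} \omega}{8} + \frac{\pi}{4} \right)}}{1125}

Both cases combine into a single formula in |ω|:

F(ω) = \frac{128 \pi e^{- \frac{15 \sqrt{2} \left|{\omega}\right|}{8}} \sin{\left(\frac{15 \sqrt{2} \left|{\omega}\right|}{8} + \frac{\pi}{4} \right)}}{1125}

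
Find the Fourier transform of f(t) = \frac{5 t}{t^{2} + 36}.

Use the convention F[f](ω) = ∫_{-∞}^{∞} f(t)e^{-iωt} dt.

F(ω) = - 5 i \pi e^{- 6 \left|{\omega}\right|} \operatorname{sign}{\left(\omega \right)}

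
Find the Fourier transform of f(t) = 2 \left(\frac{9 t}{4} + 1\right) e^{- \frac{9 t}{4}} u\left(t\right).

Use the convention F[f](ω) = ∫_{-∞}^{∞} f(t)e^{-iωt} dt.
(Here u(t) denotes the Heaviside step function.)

F(ω) = \frac{16 \left(- 2 i \omega - 9\right)}{16 \omega^{2} - 72 i \omega - 81}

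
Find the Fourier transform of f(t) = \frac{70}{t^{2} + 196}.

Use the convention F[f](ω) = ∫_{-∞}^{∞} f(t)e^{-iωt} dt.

F(ω) = 5 \pi e^{- 14 \left|{\omega}\right|}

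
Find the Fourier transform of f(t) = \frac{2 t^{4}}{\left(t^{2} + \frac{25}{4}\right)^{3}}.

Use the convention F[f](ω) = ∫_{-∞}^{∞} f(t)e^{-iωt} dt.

F(ω) = \frac{\pi \left(25 \omega^{2} - 50 \left|{\omega}\right| + 12\right) e^{- \frac{5 \left|{\omega}\right|}{2}}}{40}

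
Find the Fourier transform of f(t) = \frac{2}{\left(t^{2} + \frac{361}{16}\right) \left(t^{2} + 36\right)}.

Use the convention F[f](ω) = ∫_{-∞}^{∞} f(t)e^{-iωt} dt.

F(ω) = - \frac{16 \pi e^{- 6 \left|{\omega}\right|}}{645} + \frac{128 \pi e^{- \frac{19 \left|{\omega}\right|}{4}}}{4085}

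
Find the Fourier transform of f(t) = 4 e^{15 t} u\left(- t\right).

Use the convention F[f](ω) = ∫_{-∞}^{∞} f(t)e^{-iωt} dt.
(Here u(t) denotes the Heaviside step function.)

F(ω) = - \frac{4}{i \omega - 15}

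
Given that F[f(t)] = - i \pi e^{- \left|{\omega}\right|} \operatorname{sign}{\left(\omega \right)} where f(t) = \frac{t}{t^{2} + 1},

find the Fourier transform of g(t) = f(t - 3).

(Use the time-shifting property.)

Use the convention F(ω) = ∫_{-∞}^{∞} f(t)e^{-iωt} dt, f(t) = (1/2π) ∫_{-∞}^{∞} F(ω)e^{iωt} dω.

F[g](ω) = - i \pi e^{- 3 i \omega} e^{- \left|{\omega}\right|} \operatorname{sign}{\left(\omega \right)}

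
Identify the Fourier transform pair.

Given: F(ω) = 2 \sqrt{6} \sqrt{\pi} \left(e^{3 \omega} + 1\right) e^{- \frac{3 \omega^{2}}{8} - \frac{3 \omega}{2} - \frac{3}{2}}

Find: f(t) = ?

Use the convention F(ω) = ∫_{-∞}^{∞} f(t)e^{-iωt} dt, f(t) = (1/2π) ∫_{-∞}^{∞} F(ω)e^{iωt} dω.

f(t) = 8 e^{- \frac{2 t^{2}}{3}} \cos{\left(2 t \right)}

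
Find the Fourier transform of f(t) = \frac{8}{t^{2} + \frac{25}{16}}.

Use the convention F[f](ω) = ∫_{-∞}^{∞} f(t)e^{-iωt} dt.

F(ω) = \frac{32 \pi e^{- \frac{5 \left|{\omega}\right|}{4}}}{5}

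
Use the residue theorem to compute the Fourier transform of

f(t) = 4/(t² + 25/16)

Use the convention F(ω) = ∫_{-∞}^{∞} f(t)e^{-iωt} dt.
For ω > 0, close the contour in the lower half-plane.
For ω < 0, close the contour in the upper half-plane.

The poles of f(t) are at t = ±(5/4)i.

Let g(z) = f(z)e^{-iωz}; for large |z| the factor e^{-iωz} decays in the lower half-plane when ω > 0 and in the upper half-plane when ω < 0.

Case ω > 0 (lower half-plane, clockwise contour ⇒ F(ω) = -2πi·ΣRes):
  Res_{z = - \frac{5 i}{4}} g(z) = \frac{8 i e^{- \frac{5 \omega}{4}}}{5}
  F(ω) = -2πi·ΣRes = \frac{16 \pi e^{- \frac{5 \omega}{4}}}{5}

Case ω < 0 (upper half-plane, counterclockwise contour ⇒ F(ω) = +2πi·ΣRes):
  Res_{z = \frac{5 i}{4}} g(z) = - \frac{8 i e^{\frac{5 \omega}{4}}}{5}
  F(ω) = 2πi·ΣRes = \frac{16 \pi e^{\frac{5 \omega}{4}}}{5}

Both cases combine into a single formula in |ω|:

F(ω) = \frac{16 \pi e^{- \frac{5 \left|{\omega}\right|}{4}}}{5}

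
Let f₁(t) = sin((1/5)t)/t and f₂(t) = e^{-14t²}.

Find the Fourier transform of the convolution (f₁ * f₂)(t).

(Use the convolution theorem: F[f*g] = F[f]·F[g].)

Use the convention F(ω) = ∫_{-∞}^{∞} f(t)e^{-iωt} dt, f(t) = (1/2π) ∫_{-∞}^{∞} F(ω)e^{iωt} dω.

F[f₁*f₂](ω) = \begin{cases} \frac{\sqrt{14} \pi^{\frac{3}{2}} e^{- \frac{\omega^{2}}{56}}}{14} & \text{for}\: \omega > - \frac{1}{5} \wedge \omega < \frac{1}{5} \\0 & \text{otherwise} \end{cases}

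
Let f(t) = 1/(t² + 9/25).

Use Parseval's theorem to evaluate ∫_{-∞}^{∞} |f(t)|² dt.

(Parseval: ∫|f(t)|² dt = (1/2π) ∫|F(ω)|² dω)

∫|f(t)|² dt = \frac{125 \pi}{54}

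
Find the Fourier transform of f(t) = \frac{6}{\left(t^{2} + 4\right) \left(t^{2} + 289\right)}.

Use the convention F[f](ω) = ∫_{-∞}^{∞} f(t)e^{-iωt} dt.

F(ω) = \frac{\pi \left(17 e^{15 \left|{\omega}\right|} - 2\right) e^{- 17 \left|{\omega}\right|}}{1615}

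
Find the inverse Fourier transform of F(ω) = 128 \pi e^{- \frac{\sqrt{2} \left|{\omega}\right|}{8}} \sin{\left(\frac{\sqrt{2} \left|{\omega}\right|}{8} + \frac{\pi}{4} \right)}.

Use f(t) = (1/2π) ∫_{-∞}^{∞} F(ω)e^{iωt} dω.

f(t) = \frac{2}{t^{4} + \frac{1}{256}}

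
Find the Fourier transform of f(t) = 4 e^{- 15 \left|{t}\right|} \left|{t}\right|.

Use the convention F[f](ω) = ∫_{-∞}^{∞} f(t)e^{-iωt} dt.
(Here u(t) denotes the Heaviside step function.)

F(ω) = \frac{8 \left(225 - \omega^{2}\right)}{\left(\omega^{2} + 225\right)^{2}}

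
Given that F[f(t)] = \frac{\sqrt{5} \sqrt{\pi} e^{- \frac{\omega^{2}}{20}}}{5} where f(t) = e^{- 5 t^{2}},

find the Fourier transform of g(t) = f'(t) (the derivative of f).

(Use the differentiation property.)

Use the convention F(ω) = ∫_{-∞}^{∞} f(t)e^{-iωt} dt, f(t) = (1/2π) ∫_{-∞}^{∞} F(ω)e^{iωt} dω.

F[g](ω) = \frac{\sqrt{5} i \sqrt{\pi} \omega e^{- \frac{\omega^{2}}{20}}}{5}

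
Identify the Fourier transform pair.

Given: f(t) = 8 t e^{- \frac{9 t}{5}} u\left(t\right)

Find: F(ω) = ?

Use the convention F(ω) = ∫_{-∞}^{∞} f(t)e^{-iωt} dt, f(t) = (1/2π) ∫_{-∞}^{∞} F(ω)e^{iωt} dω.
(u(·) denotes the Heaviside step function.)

F(ω) = \frac{200}{\left(5 i \omega + 9\right)^{2}}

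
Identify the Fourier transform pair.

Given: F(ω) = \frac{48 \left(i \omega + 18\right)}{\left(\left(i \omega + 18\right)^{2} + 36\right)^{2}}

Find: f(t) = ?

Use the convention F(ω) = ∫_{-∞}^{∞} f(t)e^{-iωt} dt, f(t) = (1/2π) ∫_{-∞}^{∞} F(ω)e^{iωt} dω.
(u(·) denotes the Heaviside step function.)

f(t) = 4 t e^{- 18 t} \sin{\left(6 t \right)} u\left(t\right)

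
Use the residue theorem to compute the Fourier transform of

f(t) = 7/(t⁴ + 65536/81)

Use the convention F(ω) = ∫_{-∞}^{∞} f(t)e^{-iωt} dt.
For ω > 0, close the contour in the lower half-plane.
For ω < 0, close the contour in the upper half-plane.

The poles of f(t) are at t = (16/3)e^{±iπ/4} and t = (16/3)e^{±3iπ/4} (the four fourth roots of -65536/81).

Let g(z) = f(z)e^{-iωz}; for large |z| the factor e^{-iωz} decays in the lower half-plane when ω > 0 and in the upper half-plane when ω < 0.

Case ω > 0 (lower half-plane, clockwise contour ⇒ F(ω) = -2πi·ΣRes):
  Res_{z = - \frac{8 \sqrt{2}}{3} - \frac{8 \sqrt{2} i}{3}} g(z) = \frac{189 \sqrt{2} i \left(1 - i\right) e^{\frac{8 \sqrt{2} \omega \left(-1 + i\right)}{3}}}{32768}
  Res_{z = \frac{8 \sqrt{2}}{3} - \frac{8 \sqrt{2} i}{3}} g(z) = \frac{189 \sqrt{2} i \left(1 + i\right) e^{- \frac{8 \sqrt{2} \omega \left(1 + i\right)}{3}}}{32768}
  F(ω) = -2πi·ΣRes = \frac{189 \sqrt{2} \pi \left(1 - i\right) \left(e^{\frac{16 \sqrt{2} i \omega}{3}} + i\right) e^{- \frac{8 \sqrt{2} \omega \left(1 + i\right)}{3}}}{16384} = \frac{189 \sqrt{2} \pi \left(\sin{\left(\frac{8 \sqrt{2} \omega}{3} \right)} + \cos{\left(\frac{8 \sqrt{2} \omega}{3} \right)}\right) e^{- \frac{8 \sqrt{2} \omega}{3}}}{8192}

Case ω < 0 (upper half-plane, counterclockwise contour ⇒ F(ω) = +2πi·ΣRes):
  Res_{z = \frac{8 \sqrt{2}}{3} + \frac{8 \sqrt{2} i}{3}} g(z) = \frac{189 \sqrt{2} i \left(-1 + i\right) e^{\frac{8 \sqrt{2} \omega \left(1 - i\right)}{3}}}{32768}
  Res_{z = - \frac{8 \sqrt{2}}{3} + \frac{8 \sqrt{2} i}{3}} g(z) = \frac{189 \sqrt{2} \left(1 - i\right) e^{\frac{8 \sqrt{2} \omega \left(1 + i\right)}{3}}}{32768}
  F(ω) = 2πi·ΣRes = - \frac{189 \sqrt{2} i \pi \left(i \left(1 - i\right) e^{\frac{8 \sqrt{2} \omega \left(1 - i\right)}{3}} - \left(1 - i\right) e^{\frac{8 \sqrt{2} \omega \left(1 + i\right)}{3}}\right)}{16384} = \frac{189 \sqrt{2} \pi \left(- \sin{\left(\frac{8 \sqrt{2} \omega}{3} \right)} + \cos{\left(\frac{8 \sqrt{2} \omega}{3} \right)}\right) e^{\frac{8 \sqrt{2} \omega}{3}}}{8192}

Both cases combine into a single formula in |ω|:

F(ω) = \frac{189 \sqrt{2} \pi \left(\sin{\left(\frac{8 \sqrt{2} \left|{\omega}\right|}{3} \right)} + \cos{\left(\frac{8 \sqrt{2} \left|{\omega}\right|}{3} \right)}\right) e^{- \frac{8 \sqrt{2} \left|{\omega}\right|}{3}}}{8192}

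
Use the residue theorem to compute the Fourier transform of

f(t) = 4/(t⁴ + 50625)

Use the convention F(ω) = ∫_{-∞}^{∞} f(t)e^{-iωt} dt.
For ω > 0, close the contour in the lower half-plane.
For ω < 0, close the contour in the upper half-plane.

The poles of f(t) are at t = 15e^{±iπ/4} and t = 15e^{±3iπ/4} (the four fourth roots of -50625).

Let g(z) = f(z)e^{-iωz}; for large |z| the factor e^{-iωz} decays in the lower half-plane when ω > 0 and in the upper half-plane when ω < 0.

Case ω > 0 (lower half-plane, clockwise contour ⇒ F(ω) = -2πi·ΣRes):
  Res_{z = - \frac{15 \sqrt{2}}{2} - \frac{15 \sqrt{2} i}{2}} g(z) = \frac{\sqrt{2} i \left(1 - i\right) e^{\frac{15 \sqrt{2} \omega \left(-1 + i\right)}{2}}}{6750}
  Res_{z = \frac{15 \sqrt{2}}{2} - \frac{15 \sqrt{2} i}{2}} g(z) = \frac{\sqrt{2} i \left(1 + i\right) e^{- \frac{15 \sqrt{2} \omega \left(1 + i\right)}{2}}}{6750}
  F(ω) = -2πi·ΣRes = \frac{\sqrt{2} \pi \left(\left(1 - i\right) e^{15 \sqrt{2} i \omega} + 1 + i\right) e^{- \frac{15 \sqrt{2} \omega \left(1 + i\right)}{2}}}{3375} = \frac{4 \pi e^{- \frac{15 \sqrt{2} \omega}{2}} \sin{\left(\frac{15 \sqrt{2} \omega}{2} + \frac{\pi}{4} \right)}}{3375}

Case ω < 0 (upper half-plane, counterclockwise contour ⇒ F(ω) = +2πi·ΣRes):
  Res_{z = \frac{15 \sqrt{2}}{2} + \frac{15 \sqrt{2} i}{2}} g(z) = \frac{\sqrt{2} i \left(-1 + i\right) e^{\frac{15 \sqrt{2} \omega \left(1 - i\right)}{2}}}{6750}
  Res_{z = - \frac{15 \sqrt{2}}{2} + \frac{15 \sqrt{2} i}{2}} g(z) = \frac{\sqrt{2} \left(1 - i\right) e^{\frac{15 \sqrt{2} \omega \left(1 + i\right)}{2}}}{6750}
  F(ω) = 2πi·ΣRes = - \frac{\sqrt{2} i \pi \left(i \left(1 - i\right) e^{\frac{15 \sqrt{2} \omega \left(1 - i\right)}{2}} - \left(1 - i\right) e^{\frac{15 \sqrt{2} \omega \left(1 + i\right)}{2}}\right)}{3375} = \frac{4 \pi e^{\frac{15 \sqrt{2} \omega}{2}} \cos{\left(\frac{15 \sqrt{2} \omega}{2} + \frac{\pi}{4} \right)}}{3375}

Both cases combine into a single formula in |ω|:

F(ω) = \frac{4 \pi e^{- \frac{15 \sqrt{2} \left|{\omega}\right|}{2}} \sin{\left(\frac{15 \sqrt{2} \left|{\omega}\right|}{2} + \frac{\pi}{4} \right)}}{3375}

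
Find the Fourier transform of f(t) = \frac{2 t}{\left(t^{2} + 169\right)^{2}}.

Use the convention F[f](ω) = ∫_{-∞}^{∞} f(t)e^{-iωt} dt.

F(ω) = - \frac{i \pi \omega e^{- 13 \left|{\omega}\right|}}{13}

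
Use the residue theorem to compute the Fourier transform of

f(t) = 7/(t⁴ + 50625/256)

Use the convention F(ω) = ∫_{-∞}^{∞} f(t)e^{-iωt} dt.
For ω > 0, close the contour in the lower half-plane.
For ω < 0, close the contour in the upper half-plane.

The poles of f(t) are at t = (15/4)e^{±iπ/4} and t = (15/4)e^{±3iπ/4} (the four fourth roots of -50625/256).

Let g(z) = f(z)e^{-iωz}; for large |z| the factor e^{-iωz} decays in the lower half-plane when ω > 0 and in the upper half-plane when ω < 0.

Case ω > 0 (lower half-plane, clockwise contour ⇒ F(ω) = -2πi·ΣRes):
  Res_{z = - \frac{15 \sqrt{2}}{8} - \frac{15 \sqrt{2} i}{8}} g(z) = \frac{56 \sqrt{2} \left(1 + i\right) e^{\frac{15 \sqrt{2} \omega \left(-1 + i\right)}{8}}}{3375}
  Res_{z = \frac{15 \sqrt{2}}{8} - \frac{15 \sqrt{2} i}{8}} g(z) = \frac{56 \sqrt{2} \left(-1 + i\right) e^{- \frac{15 \sqrt{2} \omega \left(1 + i\right)}{8}}}{3375}
  F(ω) = -2πi·ΣRes = \frac{112 \sqrt{2} \pi \left(\left(1 - i\right) e^{\frac{15 \sqrt{2} i \omega}{4}} + 1 + i\right) e^{- \frac{15 \sqrt{2} \omega \left(1 + i\right)}{8}}}{3375} = \frac{448 \pi e^{- \frac{15 \sqrt{2} \omega}{8}} \sin{\left(\frac{15 \sqrt{2} \omega}{8} + \frac{\pi}{4} \right)}}{3375}

Case ω < 0 (upper half-plane, counterclockwise contour ⇒ F(ω) = +2πi·ΣRes):
  Res_{z = \frac{15 \sqrt{2}}{8} + \frac{15 \sqrt{2} i}{8}} g(z) = - \frac{56 \sqrt{2} \left(1 + i\right) e^{\frac{15 \sqrt{2} \omega \left(1 - i\right)}{8}}}{3375}
  Res_{z = - \frac{15 \sqrt{2}}{8} + \frac{15 \sqrt{2} i}{8}} g(z) = \frac{56 \sqrt{2} \left(1 - i\right) e^{\frac{15 \sqrt{2} \omega \left(1 + i\right)}{8}}}{3375}
  F(ω) = 2πi·ΣRes = - \frac{112 \sqrt{2} i \pi \left(\left(1 + i\right) e^{\frac{15 \sqrt{2} \omega \left(1 - i\right)}{8}} - \left(1 - i\right) e^{\frac{15 \sqrt{2} \omega \left(1 + i\right)}{8}}\right)}{3375} = \frac{448 \pi e^{\frac{15 \sqrt{2} \omega}{8}} \cos{\left(\frac{15 \sqrt{2} \omega}{8} + \frac{\pi}{4} \right)}}{3375}

Both cases combine into a single formula in |ω|:

F(ω) = \frac{448 \pi e^{- \frac{15 \sqrt{2} \left|{\omega}\right|}{8}} \sin{\left(\frac{15 \sqrt{2} \left|{\omega}\right|}{8} + \frac{\pi}{4} \right)}}{3375}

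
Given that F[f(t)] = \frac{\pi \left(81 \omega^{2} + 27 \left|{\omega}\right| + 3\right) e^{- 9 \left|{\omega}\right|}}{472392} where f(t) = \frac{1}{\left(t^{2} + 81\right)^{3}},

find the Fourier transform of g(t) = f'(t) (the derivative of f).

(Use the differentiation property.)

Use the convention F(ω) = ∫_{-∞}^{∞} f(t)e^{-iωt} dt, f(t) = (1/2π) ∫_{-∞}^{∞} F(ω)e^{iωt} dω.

F[g](ω) = \frac{i \pi \omega \left(27 \omega^{2} + 9 \left|{\omega}\right| + 1\right) e^{- 9 \left|{\omega}\right|}}{157464}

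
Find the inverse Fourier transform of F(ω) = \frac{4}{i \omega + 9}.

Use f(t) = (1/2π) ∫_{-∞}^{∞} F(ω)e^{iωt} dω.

f(t) = 4 e^{- 9 t} u\left(t\right)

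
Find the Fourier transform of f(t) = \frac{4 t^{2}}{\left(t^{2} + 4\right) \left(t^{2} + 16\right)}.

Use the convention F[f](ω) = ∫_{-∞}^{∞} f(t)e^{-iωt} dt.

F(ω) = \frac{2 \pi \left(2 - e^{2 \left|{\omega}\right|}\right) e^{- 4 \left|{\omega}\right|}}{3}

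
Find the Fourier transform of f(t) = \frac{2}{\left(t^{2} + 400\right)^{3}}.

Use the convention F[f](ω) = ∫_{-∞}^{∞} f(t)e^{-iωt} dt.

F(ω) = \frac{\pi \left(400 \omega^{2} + 60 \left|{\omega}\right| + 3\right) e^{- 20 \left|{\omega}\right|}}{12800000}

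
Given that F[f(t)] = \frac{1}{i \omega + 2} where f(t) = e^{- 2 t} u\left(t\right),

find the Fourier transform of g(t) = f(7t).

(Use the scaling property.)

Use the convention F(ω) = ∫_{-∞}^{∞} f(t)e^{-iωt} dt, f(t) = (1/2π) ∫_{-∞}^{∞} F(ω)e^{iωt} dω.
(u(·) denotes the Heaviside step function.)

F[g](ω) = \frac{1}{i \omega + 14}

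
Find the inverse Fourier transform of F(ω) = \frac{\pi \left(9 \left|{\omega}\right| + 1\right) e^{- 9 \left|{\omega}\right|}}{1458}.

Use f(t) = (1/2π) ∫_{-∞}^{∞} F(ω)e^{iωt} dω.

f(t) = \frac{1}{\left(t^{2} + 81\right)^{2}}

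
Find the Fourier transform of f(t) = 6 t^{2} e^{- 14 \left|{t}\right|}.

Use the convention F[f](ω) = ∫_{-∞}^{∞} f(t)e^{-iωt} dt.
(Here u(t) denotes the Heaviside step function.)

F(ω) = \frac{336 \left(196 - 3 \omega^{2}\right)}{\left(\omega^{2} + 196\right)^{3}}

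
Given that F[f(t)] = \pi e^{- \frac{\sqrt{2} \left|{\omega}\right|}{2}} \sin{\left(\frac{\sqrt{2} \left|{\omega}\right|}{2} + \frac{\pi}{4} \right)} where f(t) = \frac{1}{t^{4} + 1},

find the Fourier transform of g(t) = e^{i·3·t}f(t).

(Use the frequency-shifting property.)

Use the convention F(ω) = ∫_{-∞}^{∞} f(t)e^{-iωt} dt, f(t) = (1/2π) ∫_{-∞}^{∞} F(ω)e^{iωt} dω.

F[g](ω) = \pi e^{- \frac{\sqrt{2} \left|{\omega - 3}\right|}{2}} \sin{\left(\frac{\sqrt{2} \left|{\omega - 3}\right|}{2} + \frac{\pi}{4} \right)}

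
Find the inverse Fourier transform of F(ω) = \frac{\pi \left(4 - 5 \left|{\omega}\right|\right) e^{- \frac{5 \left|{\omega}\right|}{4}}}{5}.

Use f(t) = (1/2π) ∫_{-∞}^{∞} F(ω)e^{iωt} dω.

f(t) = \frac{2 t^{2}}{\left(t^{2} + \frac{25}{16}\right)^{2}}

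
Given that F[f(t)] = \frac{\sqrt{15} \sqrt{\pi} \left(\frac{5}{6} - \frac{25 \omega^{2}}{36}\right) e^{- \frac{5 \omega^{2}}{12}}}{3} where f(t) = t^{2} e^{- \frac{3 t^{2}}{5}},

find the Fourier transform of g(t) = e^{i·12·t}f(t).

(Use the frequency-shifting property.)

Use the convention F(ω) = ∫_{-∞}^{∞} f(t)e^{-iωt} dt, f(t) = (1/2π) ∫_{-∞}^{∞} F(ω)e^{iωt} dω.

F[g](ω) = \frac{5 \sqrt{15} \sqrt{\pi} \left(6 - 5 \left(\omega - 12\right)^{2}\right) e^{- \frac{5 \left(\omega - 12\right)^{2}}{12}}}{108}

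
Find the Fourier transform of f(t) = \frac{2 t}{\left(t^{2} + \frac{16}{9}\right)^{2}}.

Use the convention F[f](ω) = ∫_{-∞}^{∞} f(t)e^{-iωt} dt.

F(ω) = - \frac{3 i \pi \omega e^{- \frac{4 \left|{\omega}\right|}{3}}}{4}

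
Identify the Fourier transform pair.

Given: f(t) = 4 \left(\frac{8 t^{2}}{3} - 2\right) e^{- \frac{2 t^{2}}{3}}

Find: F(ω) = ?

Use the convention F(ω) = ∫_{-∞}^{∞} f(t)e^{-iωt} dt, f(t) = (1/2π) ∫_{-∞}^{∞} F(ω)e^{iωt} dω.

F(ω) = - 3 \sqrt{6} \sqrt{\pi} \omega^{2} e^{- \frac{3 \omega^{2}}{8}}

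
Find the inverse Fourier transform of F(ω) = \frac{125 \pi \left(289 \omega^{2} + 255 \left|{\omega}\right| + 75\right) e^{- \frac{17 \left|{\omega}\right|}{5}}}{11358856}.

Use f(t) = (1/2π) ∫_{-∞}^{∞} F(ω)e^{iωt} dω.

f(t) = \frac{1}{\left(t^{2} + \frac{289}{25}\right)^{3}}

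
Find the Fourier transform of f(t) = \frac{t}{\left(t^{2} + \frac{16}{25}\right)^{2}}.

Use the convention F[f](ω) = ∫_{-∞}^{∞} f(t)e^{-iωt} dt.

F(ω) = - \frac{5 i \pi \omega e^{- \frac{4 \left|{\omega}\right|}{5}}}{8}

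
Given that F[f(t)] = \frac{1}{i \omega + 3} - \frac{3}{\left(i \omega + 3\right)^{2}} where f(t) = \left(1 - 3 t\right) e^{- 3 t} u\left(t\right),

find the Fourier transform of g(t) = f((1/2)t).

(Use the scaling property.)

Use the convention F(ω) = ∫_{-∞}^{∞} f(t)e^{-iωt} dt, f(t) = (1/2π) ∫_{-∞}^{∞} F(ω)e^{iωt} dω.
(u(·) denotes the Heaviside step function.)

F[g](ω) = \frac{4 i \omega}{- 4 \omega^{2} + 12 i \omega + 9}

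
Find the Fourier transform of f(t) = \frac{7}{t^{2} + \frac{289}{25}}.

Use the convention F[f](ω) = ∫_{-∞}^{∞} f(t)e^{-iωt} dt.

F(ω) = \frac{35 \pi e^{- \frac{17 \left|{\omega}\right|}{5}}}{17}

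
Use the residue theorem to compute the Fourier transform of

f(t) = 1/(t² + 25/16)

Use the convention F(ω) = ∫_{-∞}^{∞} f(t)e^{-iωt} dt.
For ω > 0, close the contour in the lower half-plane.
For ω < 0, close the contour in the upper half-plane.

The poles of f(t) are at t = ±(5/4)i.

Let g(z) = f(z)e^{-iωz}; for large |z| the factor e^{-iωz} decays in the lower half-plane when ω > 0 and in the upper half-plane when ω < 0.

Case ω > 0 (lower half-plane, clockwise contour ⇒ F(ω) = -2πi·ΣRes):
  Res_{z = - \frac{5 i}{4}} g(z) = \frac{2 i e^{- \frac{5 \omega}{4}}}{5}
  F(ω) = -2πi·ΣRes = \frac{4 \pi e^{- \frac{5 \omega}{4}}}{5}

Case ω < 0 (upper half-plane, counterclockwise contour ⇒ F(ω) = +2πi·ΣRes):
  Res_{z = \frac{5 i}{4}} g(z) = - \frac{2 i e^{\frac{5 \omega}{4}}}{5}
  F(ω) = 2πi·ΣRes = \frac{4 \pi e^{\frac{5 \omega}{4}}}{5}

Both cases combine into a single formula in |ω|:

F(ω) = \frac{4 \pi e^{- \frac{5 \left|{\omega}\right|}{4}}}{5}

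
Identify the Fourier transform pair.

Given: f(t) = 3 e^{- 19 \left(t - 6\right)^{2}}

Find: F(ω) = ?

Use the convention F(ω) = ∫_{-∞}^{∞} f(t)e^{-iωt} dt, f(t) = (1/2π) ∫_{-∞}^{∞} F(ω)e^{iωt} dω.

F(ω) = \frac{3 \sqrt{19} \sqrt{\pi} e^{- \frac{\omega \left(\omega + 456 i\right)}{76}}}{19}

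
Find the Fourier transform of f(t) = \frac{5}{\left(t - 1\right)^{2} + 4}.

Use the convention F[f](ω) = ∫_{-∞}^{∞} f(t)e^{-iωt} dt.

F(ω) = \frac{5 \pi e^{- i \omega - 2 \left|{\omega}\right|}}{2}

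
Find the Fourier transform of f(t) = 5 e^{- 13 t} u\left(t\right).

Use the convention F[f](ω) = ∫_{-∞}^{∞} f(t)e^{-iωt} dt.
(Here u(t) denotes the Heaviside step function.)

F(ω) = \frac{5}{i \omega + 13}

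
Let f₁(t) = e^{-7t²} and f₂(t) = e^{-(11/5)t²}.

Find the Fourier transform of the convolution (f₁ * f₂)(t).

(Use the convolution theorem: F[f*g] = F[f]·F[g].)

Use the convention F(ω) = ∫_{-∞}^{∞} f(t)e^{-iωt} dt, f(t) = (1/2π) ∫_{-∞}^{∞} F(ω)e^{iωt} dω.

F[f₁*f₂](ω) = \frac{\sqrt{385} \pi e^{- \frac{23 \omega^{2}}{154}}}{77}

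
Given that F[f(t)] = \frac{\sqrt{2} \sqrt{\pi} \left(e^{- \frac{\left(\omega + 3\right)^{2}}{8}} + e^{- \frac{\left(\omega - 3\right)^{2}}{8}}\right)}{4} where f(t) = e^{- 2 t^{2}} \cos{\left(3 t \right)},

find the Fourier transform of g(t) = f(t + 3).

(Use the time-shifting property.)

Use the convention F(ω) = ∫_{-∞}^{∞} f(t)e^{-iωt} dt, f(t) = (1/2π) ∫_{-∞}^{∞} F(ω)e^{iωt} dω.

F[g](ω) = \frac{\sqrt{2} \sqrt{\pi} \left(e^{\frac{3 \omega}{2}} + 1\right) e^{- \frac{\omega^{2}}{8} - \frac{3 \omega}{4} + 3 i \omega - \frac{9}{8}}}{4}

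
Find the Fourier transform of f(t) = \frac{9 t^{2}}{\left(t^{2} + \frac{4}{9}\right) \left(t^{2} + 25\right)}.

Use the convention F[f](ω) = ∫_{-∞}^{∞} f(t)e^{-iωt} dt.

F(ω) = \frac{405 \pi e^{- 5 \left|{\omega}\right|}}{221} - \frac{54 \pi e^{- \frac{2 \left|{\omega}\right|}{3}}}{221}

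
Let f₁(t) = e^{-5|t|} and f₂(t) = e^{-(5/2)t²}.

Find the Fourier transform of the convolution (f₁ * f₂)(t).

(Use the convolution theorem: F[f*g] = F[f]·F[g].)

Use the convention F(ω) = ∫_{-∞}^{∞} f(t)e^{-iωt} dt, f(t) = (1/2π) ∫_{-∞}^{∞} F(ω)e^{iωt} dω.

F[f₁*f₂](ω) = \frac{2 \sqrt{10} \sqrt{\pi} e^{- \frac{\omega^{2}}{10}}}{\omega^{2} + 25}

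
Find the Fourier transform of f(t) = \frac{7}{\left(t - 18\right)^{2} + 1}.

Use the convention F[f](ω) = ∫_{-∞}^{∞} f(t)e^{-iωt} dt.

F(ω) = 7 \pi e^{- 18 i \omega - \left|{\omega}\right|}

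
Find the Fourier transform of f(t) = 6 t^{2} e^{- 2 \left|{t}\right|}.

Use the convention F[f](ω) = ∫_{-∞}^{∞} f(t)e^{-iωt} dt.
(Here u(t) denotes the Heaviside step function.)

F(ω) = \frac{48 \left(4 - 3 \omega^{2}\right)}{\left(\omega^{2} + 4\right)^{3}}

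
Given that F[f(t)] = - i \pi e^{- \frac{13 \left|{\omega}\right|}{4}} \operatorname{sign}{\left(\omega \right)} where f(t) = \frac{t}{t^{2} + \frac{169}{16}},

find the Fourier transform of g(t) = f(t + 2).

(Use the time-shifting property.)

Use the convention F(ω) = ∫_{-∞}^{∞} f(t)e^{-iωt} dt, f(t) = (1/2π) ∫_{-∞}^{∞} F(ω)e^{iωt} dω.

F[g](ω) = - i \pi e^{2 i \omega} e^{- \frac{13 \left|{\omega}\right|}{4}} \operatorname{sign}{\left(\omega \right)}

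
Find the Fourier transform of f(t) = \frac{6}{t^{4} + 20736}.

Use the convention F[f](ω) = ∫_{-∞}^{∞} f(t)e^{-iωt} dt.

F(ω) = \frac{\pi e^{- 6 \sqrt{2} \left|{\omega}\right|} \sin{\left(6 \sqrt{2} \left|{\omega}\right| + \frac{\pi}{4} \right)}}{288}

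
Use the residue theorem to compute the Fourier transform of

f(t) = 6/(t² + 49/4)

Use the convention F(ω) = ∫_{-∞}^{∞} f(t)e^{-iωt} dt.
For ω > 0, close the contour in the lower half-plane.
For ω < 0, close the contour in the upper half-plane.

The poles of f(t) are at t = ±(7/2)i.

Let g(z) = f(z)e^{-iωz}; for large |z| the factor e^{-iωz} decays in the lower half-plane when ω > 0 and in the upper half-plane when ω < 0.

Case ω > 0 (lower half-plane, clockwise contour ⇒ F(ω) = -2πi·ΣRes):
  Res_{z = - \frac{7 i}{2}} g(z) = \frac{6 i e^{- \frac{7 \omega}{2}}}{7}
  F(ω) = -2πi·ΣRes = \frac{12 \pi e^{- \frac{7 \omega}{2}}}{7}

Case ω < 0 (upper half-plane, counterclockwise contour ⇒ F(ω) = +2πi·ΣRes):
  Res_{z = \frac{7 i}{2}} g(z) = - \frac{6 i e^{\frac{7 \omega}{2}}}{7}
  F(ω) = 2πi·ΣRes = \frac{12 \pi e^{\frac{7 \omega}{2}}}{7}

Both cases combine into a single formula in |ω|:

F(ω) = \frac{12 \pi e^{- \frac{7 \left|{\omega}\right|}{2}}}{7}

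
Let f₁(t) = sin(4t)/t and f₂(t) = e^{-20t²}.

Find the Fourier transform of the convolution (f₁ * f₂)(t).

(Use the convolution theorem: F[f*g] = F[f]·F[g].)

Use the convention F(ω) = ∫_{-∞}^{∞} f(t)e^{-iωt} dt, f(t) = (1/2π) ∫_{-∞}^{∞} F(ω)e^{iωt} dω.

F[f₁*f₂](ω) = \begin{cases} \frac{\sqrt{5} \pi^{\frac{3}{2}} e^{- \frac{\omega^{2}}{80}}}{10} & \text{for}\: \omega > -4 \wedge \omega < 4 \\0 & \text{otherwise} \end{cases}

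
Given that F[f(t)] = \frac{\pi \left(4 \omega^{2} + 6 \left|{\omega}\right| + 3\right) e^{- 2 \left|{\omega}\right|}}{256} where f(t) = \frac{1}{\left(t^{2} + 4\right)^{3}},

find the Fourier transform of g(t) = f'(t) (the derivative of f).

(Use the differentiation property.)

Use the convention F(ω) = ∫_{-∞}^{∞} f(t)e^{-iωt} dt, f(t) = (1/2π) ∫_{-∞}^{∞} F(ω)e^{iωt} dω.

F[g](ω) = \frac{i \pi \omega \left(4 \omega^{2} + 6 \left|{\omega}\right| + 3\right) e^{- 2 \left|{\omega}\right|}}{256}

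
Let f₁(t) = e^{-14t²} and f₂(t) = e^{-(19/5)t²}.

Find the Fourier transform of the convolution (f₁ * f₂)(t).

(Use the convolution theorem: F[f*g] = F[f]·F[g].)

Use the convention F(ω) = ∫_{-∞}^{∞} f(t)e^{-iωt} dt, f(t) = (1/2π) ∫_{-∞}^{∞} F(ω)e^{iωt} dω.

F[f₁*f₂](ω) = \frac{\sqrt{1330} \pi e^{- \frac{89 \omega^{2}}{1064}}}{266}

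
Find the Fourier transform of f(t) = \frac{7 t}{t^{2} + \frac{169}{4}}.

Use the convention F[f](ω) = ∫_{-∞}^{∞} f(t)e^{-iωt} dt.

F(ω) = - 7 i \pi e^{- \frac{13 \left|{\omega}\right|}{2}} \operatorname{sign}{\left(\omega \right)}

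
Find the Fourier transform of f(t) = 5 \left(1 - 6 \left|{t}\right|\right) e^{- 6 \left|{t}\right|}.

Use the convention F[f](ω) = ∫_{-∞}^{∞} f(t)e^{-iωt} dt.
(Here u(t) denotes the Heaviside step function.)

F(ω) = \frac{120 \omega^{2}}{\left(\omega^{2} + 36\right)^{2}}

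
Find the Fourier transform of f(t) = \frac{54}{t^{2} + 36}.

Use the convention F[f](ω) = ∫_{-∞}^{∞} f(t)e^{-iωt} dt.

F(ω) = 9 \pi e^{- 6 \left|{\omega}\right|}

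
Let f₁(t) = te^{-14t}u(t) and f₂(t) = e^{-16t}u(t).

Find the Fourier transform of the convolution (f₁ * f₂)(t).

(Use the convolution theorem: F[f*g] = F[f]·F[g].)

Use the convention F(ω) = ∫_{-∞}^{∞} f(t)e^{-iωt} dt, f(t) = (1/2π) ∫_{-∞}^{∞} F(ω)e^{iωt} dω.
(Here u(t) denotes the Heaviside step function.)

F[f₁*f₂](ω) = \frac{1}{\left(i \omega + 14\right)^{2} \left(i \omega + 16\right)}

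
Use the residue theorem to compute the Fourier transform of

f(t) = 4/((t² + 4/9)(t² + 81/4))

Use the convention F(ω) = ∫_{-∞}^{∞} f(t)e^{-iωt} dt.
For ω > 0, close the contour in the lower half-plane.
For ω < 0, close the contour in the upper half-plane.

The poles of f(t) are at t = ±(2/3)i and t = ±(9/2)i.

Let g(z) = f(z)e^{-iωz}; for large |z| the factor e^{-iωz} decays in the lower half-plane when ω > 0 and in the upper half-plane when ω < 0.

Case ω > 0 (lower half-plane, clockwise contour ⇒ F(ω) = -2πi·ΣRes):
  Res_{z = - \frac{2 i}{3}} g(z) = \frac{108 i e^{- \frac{2 \omega}{3}}}{713}
  Res_{z = - \frac{9 i}{2}} g(z) = - \frac{16 i e^{- \frac{9 \omega}{2}}}{713}
  F(ω) = -2πi·ΣRes = - \frac{32 \pi e^{- \frac{9 \omega}{2}}}{713} + \frac{216 \pi e^{- \frac{2 \omega}{3}}}{713}

Case ω < 0 (upper half-plane, counterclockwise contour ⇒ F(ω) = +2πi·ΣRes):
  Res_{z = \frac{2 i}{3}} g(z) = - \frac{108 i e^{\frac{2 \omega}{3}}}{713}
  Res_{z = \frac{9 i}{2}} g(z) = \frac{16 i e^{\frac{9 \omega}{2}}}{713}
  F(ω) = 2πi·ΣRes = \frac{8 \pi \left(27 e^{\frac{2 \omega}{3}} - 4 e^{\frac{9 \omega}{2}}\right)}{713}

Both cases combine into a single formula in |ω|:

F(ω) = - \frac{32 \pi e^{- \frac{9 \left|{\omega}\right|}{2}}}{713} + \frac{216 \pi e^{- \frac{2 \left|{\omega}\right|}{3}}}{713}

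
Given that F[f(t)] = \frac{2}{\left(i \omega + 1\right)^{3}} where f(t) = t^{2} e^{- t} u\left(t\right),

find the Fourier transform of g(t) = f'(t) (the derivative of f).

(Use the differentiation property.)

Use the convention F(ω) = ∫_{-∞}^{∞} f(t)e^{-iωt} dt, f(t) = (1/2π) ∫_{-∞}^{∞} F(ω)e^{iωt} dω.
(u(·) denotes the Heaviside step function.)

F[g](ω) = \frac{2 i \omega}{\left(i \omega + 1\right)^{3}}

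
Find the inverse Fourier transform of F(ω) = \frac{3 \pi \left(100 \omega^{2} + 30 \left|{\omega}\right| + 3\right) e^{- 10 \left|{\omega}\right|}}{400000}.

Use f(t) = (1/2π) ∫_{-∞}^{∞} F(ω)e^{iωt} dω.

f(t) = \frac{6}{\left(t^{2} + 100\right)^{3}}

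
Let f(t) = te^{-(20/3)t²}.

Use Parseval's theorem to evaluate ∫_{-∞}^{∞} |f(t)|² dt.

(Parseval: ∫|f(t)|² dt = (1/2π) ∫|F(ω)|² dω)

∫|f(t)|² dt = \frac{3 \sqrt{30} \sqrt{\pi}}{1600}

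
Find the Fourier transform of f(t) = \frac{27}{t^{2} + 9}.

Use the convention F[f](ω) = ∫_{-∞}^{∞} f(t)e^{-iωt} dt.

F(ω) = 9 \pi e^{- 3 \left|{\omega}\right|}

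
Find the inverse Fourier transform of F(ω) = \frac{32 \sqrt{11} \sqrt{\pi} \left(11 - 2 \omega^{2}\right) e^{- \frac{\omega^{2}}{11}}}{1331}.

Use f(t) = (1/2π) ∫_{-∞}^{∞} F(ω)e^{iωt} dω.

f(t) = 8 t^{2} e^{- \frac{11 t^{2}}{4}}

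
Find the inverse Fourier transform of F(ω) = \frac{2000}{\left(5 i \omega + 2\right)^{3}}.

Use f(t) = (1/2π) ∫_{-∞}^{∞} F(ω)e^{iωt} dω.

f(t) = 8 t^{2} e^{- \frac{2 t}{5}} u\left(t\right)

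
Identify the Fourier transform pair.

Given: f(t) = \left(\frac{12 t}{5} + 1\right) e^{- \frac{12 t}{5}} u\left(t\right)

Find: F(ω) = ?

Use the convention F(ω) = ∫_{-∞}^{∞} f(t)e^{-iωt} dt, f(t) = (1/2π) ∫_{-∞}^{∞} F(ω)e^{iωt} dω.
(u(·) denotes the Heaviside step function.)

F(ω) = \frac{5 \left(- 5 i \omega - 24\right)}{25 \omega^{2} - 120 i \omega - 144}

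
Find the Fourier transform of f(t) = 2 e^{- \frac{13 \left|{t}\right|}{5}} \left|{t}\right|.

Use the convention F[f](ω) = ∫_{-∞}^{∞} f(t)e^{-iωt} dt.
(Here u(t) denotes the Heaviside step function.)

F(ω) = \frac{100 \left(169 - 25 \omega^{2}\right)}{\left(25 \omega^{2} + 169\right)^{2}}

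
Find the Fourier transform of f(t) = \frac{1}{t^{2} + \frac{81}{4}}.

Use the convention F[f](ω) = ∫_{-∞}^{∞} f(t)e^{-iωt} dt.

F(ω) = \frac{2 \pi e^{- \frac{9 \left|{\omega}\right|}{2}}}{9}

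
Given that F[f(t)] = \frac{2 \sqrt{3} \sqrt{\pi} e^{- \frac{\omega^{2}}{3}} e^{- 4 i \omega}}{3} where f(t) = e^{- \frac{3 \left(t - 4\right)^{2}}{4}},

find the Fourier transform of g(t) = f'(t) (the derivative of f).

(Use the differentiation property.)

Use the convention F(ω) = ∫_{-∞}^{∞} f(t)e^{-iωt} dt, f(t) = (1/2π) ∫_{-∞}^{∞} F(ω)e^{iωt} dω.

F[g](ω) = \frac{2 \sqrt{3} i \sqrt{\pi} \omega e^{- \frac{\omega \left(\omega + 12 i\right)}{3}}}{3}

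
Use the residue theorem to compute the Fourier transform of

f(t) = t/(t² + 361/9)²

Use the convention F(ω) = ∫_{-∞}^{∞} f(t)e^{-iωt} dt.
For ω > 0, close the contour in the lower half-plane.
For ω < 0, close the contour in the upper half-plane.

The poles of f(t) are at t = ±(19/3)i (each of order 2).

Let g(z) = f(z)e^{-iωz}; for large |z| the factor e^{-iωz} decays in the lower half-plane when ω > 0 and in the upper half-plane when ω < 0.

Case ω > 0 (lower half-plane, clockwise contour ⇒ F(ω) = -2πi·ΣRes):
  Res_{z = - \frac{19 i}{3}} g(z) = \frac{3 \omega e^{- \frac{19 \omega}{3}}}{76} (pole of order 2)
  F(ω) = -2πi·ΣRes = - \frac{3 i \pi \omega e^{- \frac{19 \omega}{3}}}{38}

Case ω < 0 (upper half-plane, counterclockwise contour ⇒ F(ω) = +2πi·ΣRes):
  Res_{z = \frac{19 i}{3}} g(z) = - \frac{3 \omega e^{\frac{19 \omega}{3}}}{76} (pole of order 2)
  F(ω) = 2πi·ΣRes = - \frac{3 i \pi \omega e^{\frac{19 \omega}{3}}}{38}

Both cases combine into a single formula in |ω|:

F(ω) = - \frac{3 i \pi \omega e^{- \frac{19 \left|{\omega}\right|}{3}}}{38}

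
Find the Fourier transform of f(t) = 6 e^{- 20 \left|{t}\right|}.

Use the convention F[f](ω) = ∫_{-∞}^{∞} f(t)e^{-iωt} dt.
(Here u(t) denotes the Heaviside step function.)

F(ω) = \frac{240}{\omega^{2} + 400}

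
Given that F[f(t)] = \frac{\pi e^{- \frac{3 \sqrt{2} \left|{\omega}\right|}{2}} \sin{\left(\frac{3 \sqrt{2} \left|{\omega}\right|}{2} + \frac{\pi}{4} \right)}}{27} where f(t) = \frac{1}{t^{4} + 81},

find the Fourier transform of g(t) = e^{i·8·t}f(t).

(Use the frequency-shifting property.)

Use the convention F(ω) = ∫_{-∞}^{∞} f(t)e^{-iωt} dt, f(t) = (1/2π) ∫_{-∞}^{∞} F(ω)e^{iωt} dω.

F[g](ω) = \frac{\pi e^{- \frac{3 \sqrt{2} \left|{\omega - 8}\right|}{2}} \sin{\left(\frac{3 \sqrt{2} \left|{\omega - 8}\right|}{2} + \frac{\pi}{4} \right)}}{27}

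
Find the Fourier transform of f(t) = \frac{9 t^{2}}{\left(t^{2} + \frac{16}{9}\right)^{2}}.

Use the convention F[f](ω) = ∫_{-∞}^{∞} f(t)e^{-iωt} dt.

F(ω) = \frac{9 \pi \left(3 - 4 \left|{\omega}\right|\right) e^{- \frac{4 \left|{\omega}\right|}{3}}}{8}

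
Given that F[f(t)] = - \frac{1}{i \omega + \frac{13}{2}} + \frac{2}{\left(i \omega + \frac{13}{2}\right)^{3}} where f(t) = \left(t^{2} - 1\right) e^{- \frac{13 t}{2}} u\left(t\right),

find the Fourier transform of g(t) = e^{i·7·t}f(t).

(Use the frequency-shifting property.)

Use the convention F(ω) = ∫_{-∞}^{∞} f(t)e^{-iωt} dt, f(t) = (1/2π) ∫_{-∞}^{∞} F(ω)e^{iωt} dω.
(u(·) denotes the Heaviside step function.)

F[g](ω) = \frac{2 \left(16 i \left(\omega - 7\right) - \left(2 i \left(\omega - 7\right) + 13\right)^{3} + 104\right)}{\left(2 i \left(\omega - 7\right) + 13\right)^{4}}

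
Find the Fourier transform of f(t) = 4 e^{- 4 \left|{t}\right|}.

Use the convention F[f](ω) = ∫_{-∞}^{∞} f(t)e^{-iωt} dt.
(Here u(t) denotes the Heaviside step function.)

F(ω) = \frac{32}{\omega^{2} + 16}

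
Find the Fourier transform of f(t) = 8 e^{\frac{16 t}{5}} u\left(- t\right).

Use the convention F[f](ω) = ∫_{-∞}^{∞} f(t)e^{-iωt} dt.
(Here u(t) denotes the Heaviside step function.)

F(ω) = - \frac{40}{5 i \omega - 16}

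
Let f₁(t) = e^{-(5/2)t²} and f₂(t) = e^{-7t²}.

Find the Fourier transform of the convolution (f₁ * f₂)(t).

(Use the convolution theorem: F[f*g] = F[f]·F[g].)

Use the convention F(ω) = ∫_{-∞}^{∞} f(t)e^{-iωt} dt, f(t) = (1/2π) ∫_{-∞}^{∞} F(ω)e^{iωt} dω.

F[f₁*f₂](ω) = \frac{\sqrt{70} \pi e^{- \frac{19 \omega^{2}}{140}}}{35}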